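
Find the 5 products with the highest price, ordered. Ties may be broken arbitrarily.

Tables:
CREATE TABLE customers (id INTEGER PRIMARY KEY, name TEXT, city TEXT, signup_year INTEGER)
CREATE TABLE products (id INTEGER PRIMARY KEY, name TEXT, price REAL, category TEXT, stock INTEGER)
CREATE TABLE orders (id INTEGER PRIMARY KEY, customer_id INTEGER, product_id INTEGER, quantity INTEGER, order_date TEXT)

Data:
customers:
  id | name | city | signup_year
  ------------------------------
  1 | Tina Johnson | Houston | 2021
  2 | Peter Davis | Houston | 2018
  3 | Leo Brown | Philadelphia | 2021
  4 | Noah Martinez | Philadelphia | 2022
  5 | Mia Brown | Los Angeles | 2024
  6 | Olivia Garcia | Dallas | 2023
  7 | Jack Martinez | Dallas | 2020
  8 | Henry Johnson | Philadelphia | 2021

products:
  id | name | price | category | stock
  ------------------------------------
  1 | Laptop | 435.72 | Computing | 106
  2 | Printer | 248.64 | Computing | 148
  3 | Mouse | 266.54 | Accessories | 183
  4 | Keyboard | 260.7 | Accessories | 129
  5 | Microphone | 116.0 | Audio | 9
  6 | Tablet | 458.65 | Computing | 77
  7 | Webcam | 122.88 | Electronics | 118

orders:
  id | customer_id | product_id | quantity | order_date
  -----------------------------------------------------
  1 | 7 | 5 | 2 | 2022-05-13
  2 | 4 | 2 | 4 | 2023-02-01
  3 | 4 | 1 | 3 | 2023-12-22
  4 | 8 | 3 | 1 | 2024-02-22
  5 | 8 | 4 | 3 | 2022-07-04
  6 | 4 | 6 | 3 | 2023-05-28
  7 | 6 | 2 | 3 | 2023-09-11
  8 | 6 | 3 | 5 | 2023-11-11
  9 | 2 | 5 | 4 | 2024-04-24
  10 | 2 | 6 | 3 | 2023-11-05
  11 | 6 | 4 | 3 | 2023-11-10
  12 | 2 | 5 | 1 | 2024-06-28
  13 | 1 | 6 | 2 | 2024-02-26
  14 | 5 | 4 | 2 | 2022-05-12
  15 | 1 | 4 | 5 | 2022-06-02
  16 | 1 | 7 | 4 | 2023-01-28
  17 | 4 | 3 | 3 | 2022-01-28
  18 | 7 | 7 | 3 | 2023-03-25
SELECT name, price FROM products ORDER BY price DESC LIMIT 5

Execution result:
name | price
Tablet | 458.65
Laptop | 435.72
Mouse | 266.54
Keyboard | 260.70
Printer | 248.64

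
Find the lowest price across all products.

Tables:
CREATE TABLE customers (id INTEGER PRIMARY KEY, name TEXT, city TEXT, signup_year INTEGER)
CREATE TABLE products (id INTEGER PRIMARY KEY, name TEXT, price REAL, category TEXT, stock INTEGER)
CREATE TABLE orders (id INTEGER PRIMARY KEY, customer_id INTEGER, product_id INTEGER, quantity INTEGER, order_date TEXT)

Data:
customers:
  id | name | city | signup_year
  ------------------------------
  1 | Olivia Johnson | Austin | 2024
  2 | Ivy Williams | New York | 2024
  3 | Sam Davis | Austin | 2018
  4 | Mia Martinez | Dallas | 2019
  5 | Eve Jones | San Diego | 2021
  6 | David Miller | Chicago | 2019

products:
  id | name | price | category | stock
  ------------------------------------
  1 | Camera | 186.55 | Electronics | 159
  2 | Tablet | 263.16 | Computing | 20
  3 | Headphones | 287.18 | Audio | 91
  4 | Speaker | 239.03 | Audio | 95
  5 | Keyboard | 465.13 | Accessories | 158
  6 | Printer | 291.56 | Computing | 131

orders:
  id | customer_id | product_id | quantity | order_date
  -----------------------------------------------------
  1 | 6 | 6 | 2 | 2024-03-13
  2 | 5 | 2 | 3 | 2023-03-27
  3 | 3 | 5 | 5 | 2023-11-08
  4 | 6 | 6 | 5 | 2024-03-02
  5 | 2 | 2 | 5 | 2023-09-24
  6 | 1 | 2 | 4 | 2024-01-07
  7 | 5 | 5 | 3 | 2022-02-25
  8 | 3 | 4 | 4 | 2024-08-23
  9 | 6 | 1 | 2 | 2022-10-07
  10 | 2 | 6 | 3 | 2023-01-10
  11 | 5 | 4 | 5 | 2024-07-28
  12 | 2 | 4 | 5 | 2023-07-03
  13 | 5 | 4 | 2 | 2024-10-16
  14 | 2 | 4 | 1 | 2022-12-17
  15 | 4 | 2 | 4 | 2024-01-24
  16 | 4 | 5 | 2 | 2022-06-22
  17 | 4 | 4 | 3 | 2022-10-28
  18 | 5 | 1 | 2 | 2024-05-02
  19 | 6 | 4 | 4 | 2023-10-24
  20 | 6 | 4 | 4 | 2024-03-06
SELECT MIN(price) FROM products

Execution result:
186.55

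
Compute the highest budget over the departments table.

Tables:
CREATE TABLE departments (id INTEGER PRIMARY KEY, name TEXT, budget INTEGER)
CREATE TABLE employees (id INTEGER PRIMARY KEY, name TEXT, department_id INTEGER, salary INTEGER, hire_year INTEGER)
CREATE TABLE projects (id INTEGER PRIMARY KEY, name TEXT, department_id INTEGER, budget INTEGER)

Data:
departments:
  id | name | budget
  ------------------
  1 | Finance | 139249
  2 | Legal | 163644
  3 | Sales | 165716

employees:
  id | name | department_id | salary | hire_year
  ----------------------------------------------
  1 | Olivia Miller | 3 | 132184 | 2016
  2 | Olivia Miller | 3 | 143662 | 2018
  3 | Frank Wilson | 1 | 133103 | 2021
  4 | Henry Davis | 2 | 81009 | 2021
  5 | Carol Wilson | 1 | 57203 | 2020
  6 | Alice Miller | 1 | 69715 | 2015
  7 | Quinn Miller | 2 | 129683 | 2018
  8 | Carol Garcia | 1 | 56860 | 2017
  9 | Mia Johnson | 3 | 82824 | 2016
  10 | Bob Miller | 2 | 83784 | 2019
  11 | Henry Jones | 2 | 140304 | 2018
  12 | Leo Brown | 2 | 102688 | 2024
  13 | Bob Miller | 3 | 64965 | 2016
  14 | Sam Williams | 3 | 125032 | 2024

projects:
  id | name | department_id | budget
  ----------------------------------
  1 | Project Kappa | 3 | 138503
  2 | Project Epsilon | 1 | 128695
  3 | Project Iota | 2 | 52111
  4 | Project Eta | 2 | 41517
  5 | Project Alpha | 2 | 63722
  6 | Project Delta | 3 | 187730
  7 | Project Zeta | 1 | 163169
SELECT MAX(budget) FROM departments

Execution result:
165716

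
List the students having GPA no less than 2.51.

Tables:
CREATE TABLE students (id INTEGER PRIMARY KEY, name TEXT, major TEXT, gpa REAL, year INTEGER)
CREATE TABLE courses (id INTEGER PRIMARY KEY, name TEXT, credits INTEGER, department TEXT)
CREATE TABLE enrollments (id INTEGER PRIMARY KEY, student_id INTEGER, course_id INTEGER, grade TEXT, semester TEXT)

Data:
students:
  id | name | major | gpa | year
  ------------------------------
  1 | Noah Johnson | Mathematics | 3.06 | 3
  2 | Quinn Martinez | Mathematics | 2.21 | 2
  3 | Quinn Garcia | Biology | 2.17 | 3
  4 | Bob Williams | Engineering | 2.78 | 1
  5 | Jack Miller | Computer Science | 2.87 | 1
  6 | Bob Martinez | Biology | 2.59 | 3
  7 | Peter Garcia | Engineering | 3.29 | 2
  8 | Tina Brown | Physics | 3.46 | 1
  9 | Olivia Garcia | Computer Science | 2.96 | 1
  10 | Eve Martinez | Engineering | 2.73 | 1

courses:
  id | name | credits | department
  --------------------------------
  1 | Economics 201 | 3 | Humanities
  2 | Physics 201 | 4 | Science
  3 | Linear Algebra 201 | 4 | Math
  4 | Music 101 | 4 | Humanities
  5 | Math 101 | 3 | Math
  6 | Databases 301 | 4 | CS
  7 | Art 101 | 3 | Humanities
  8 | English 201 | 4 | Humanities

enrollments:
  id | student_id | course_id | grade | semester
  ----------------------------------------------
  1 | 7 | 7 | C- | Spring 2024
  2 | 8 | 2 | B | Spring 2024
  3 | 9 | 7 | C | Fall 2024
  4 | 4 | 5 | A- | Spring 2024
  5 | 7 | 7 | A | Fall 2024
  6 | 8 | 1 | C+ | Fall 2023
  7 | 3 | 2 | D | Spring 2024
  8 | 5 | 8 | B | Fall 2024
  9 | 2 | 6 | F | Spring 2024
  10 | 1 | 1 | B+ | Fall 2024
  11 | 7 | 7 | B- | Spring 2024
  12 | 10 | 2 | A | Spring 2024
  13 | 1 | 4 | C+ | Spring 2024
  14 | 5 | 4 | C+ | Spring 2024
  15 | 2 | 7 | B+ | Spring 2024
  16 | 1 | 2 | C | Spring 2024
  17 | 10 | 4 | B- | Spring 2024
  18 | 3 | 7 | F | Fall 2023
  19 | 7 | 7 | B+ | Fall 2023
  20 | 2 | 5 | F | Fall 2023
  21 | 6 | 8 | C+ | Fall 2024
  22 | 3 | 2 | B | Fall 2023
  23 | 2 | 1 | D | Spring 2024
SELECT name, gpa FROM students WHERE gpa >= 2.51

Execution result:
name | gpa
Noah Johnson | 3.06
Bob Williams | 2.78
Jack Miller | 2.87
Bob Martinez | 2.59
Peter Garcia | 3.29
Tina Brown | 3.46
Olivia Garcia | 2.96
Eve Martinez | 2.73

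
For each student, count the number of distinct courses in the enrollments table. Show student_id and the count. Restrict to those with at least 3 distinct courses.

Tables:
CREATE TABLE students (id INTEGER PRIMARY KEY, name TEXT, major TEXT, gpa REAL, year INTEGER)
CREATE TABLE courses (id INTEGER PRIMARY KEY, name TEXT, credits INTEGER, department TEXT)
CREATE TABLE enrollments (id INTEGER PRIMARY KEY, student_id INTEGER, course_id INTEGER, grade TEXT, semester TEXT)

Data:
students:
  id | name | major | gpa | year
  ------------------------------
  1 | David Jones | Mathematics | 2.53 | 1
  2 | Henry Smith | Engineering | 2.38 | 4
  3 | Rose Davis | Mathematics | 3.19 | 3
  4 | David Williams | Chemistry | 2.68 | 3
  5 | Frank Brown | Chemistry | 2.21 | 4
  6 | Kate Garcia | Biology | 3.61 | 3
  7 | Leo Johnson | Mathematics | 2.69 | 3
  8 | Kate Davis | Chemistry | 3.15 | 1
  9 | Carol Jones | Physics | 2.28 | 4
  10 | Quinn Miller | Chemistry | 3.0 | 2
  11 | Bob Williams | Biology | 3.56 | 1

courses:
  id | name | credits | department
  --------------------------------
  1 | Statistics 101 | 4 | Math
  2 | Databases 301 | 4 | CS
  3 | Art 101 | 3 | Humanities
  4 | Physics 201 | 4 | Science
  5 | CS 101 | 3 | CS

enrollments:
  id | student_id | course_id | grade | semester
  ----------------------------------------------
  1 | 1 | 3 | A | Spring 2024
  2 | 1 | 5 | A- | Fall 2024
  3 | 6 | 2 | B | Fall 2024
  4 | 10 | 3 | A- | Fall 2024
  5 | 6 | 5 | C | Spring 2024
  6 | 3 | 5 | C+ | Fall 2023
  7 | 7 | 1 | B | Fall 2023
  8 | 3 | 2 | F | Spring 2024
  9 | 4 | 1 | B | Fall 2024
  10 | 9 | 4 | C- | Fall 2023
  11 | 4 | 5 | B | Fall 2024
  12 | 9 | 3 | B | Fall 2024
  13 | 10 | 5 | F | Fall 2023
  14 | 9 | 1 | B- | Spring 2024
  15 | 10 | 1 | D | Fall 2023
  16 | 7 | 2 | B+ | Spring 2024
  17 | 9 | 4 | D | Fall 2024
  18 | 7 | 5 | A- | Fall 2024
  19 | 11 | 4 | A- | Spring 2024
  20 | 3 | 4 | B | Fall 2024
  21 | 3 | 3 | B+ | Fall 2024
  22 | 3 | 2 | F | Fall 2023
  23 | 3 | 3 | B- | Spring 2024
SELECT student_id, COUNT(DISTINCT course_id) AS distinct_course_count FROM enrollments GROUP BY student_id HAVING COUNT(DISTINCT course_id) >= 3

Execution result:
student_id | distinct_course_count
3 | 4
7 | 3
9 | 3
10 | 3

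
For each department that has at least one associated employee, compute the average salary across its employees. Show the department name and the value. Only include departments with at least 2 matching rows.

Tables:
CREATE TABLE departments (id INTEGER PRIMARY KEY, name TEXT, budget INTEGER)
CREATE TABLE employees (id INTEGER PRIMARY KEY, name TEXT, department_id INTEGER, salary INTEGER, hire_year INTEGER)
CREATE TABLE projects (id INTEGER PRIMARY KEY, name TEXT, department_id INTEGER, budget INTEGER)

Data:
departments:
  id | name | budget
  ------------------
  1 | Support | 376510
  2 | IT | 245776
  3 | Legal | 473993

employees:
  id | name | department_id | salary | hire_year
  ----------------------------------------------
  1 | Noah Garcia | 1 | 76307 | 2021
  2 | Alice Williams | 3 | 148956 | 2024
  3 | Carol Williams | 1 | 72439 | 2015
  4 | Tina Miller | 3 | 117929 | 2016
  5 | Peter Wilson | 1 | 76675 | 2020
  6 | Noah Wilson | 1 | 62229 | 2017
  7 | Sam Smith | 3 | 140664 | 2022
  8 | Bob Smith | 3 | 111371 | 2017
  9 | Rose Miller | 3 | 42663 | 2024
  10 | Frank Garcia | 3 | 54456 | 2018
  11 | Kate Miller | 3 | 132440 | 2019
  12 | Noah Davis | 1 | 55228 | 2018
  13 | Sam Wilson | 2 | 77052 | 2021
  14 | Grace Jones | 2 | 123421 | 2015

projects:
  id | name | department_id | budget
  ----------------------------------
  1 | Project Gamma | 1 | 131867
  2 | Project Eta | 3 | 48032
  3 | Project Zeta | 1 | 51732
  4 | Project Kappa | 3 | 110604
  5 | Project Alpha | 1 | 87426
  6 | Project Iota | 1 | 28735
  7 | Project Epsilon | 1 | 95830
SELECT p.name, AVG(c.salary) AS avg_salary FROM employees c JOIN departments p ON c.department_id = p.id GROUP BY p.id, p.name HAVING COUNT(*) >= 2

Execution result:
name | avg_salary
Support | 68575.60
IT | 100236.50
Legal | 106925.57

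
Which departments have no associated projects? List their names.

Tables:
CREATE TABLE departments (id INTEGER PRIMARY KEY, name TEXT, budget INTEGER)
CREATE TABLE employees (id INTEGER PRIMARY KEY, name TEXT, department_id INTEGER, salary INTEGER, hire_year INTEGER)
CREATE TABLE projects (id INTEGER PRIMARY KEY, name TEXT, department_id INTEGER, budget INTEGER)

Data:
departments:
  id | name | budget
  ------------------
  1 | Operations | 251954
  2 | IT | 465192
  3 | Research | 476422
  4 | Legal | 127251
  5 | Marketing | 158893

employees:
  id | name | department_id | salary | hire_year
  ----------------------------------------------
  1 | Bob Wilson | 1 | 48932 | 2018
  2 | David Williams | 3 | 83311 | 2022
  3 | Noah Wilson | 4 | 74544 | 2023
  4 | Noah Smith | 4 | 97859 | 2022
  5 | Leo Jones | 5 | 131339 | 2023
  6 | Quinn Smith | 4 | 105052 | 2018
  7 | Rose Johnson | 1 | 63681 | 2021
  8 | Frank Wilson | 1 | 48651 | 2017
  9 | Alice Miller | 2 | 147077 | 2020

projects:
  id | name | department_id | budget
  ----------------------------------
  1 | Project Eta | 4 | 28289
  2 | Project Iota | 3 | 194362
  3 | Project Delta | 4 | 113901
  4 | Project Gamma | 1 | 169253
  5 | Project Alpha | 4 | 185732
SELECT p.name FROM departments p LEFT JOIN projects c ON c.department_id = p.id WHERE c.id IS NULL

Execution result:
name
IT
Marketing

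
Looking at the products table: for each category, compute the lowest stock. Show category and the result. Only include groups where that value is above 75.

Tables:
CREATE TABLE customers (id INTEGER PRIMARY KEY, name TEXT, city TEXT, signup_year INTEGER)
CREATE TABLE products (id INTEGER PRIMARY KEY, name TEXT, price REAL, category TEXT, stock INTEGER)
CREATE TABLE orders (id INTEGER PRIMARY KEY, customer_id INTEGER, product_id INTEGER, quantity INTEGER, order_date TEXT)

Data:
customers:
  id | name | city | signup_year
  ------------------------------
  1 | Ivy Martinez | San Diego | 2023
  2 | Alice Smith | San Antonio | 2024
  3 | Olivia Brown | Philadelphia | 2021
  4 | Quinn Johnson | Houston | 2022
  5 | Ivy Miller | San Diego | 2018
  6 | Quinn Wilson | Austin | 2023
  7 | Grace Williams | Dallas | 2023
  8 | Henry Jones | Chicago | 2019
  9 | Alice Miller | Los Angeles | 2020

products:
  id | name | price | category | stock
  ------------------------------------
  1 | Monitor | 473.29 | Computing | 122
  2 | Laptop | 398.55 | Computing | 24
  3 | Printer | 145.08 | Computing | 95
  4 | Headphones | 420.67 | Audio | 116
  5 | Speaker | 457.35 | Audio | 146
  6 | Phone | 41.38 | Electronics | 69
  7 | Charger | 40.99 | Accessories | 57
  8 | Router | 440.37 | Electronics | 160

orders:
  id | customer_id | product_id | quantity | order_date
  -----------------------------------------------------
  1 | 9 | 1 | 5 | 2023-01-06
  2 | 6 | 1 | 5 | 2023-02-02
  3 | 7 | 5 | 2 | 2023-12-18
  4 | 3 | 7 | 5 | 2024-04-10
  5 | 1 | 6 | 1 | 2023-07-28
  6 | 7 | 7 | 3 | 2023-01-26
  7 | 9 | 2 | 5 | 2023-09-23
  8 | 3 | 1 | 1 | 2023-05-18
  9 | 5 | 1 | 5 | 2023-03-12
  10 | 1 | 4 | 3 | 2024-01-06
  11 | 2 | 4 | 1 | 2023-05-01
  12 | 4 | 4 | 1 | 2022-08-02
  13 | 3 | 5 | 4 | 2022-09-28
SELECT category, MIN(stock) AS min_stock FROM products GROUP BY category HAVING MIN(stock) > 75

Execution result:
category | min_stock
Audio | 116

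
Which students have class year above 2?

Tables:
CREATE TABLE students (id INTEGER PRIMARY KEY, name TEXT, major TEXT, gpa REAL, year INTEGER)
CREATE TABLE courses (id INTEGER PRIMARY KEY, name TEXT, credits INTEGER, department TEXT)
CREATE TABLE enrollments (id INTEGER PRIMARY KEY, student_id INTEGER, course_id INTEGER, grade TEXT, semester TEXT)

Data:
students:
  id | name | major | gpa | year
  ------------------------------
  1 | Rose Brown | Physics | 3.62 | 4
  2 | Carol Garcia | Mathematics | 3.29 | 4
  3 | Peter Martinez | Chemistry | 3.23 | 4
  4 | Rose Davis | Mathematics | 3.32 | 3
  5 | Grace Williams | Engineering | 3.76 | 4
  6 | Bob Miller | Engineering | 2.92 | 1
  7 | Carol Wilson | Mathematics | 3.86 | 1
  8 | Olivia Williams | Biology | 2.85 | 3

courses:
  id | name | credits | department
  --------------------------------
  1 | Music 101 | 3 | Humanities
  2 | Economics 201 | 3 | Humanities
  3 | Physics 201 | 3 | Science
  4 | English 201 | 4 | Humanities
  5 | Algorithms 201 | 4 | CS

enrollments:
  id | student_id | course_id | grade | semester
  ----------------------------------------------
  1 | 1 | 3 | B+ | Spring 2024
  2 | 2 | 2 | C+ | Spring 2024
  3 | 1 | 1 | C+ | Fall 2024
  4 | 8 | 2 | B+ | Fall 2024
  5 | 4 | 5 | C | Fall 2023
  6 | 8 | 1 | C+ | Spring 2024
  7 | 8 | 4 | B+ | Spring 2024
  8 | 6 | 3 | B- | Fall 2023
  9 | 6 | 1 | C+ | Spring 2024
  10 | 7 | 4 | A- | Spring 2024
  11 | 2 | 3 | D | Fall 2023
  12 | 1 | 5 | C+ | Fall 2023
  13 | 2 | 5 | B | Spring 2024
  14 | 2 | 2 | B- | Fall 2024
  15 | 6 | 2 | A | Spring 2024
SELECT name, year FROM students WHERE year > 2

Execution result:
name | year
Rose Brown | 4
Carol Garcia | 4
Peter Martinez | 4
Rose Davis | 3
Grace Williams | 4
Olivia Williams | 3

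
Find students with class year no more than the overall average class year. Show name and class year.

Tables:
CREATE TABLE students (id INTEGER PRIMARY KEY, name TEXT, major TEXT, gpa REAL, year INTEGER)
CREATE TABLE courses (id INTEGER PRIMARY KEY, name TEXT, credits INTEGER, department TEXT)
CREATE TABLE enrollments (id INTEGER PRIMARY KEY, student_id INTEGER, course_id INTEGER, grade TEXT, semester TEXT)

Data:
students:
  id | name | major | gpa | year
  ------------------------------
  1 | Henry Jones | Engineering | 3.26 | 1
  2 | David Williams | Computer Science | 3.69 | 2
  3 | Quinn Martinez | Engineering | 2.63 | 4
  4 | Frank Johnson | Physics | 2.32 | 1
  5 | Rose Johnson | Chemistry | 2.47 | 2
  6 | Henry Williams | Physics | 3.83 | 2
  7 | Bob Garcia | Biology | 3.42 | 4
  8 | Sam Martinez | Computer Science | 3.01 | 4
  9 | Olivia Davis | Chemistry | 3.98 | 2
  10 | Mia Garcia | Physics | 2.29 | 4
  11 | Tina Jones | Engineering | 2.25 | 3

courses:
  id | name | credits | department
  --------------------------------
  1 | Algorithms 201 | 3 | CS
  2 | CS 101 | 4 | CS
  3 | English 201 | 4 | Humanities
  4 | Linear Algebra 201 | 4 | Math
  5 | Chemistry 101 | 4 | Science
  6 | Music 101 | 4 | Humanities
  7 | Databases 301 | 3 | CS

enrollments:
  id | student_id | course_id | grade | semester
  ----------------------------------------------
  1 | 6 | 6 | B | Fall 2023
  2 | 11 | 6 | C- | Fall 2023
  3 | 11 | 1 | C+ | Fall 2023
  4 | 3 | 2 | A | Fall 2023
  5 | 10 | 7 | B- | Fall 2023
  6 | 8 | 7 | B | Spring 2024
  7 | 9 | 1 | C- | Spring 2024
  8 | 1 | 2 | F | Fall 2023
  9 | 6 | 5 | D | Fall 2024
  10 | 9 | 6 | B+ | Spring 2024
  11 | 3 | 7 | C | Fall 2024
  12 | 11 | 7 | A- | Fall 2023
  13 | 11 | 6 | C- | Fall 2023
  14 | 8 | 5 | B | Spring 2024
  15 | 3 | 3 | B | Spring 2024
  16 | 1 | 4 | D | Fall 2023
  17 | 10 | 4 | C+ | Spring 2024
SELECT name, year FROM students WHERE year <= (SELECT AVG(year) FROM students)

Execution result:
name | year
Henry Jones | 1
David Williams | 2
Frank Johnson | 1
Rose Johnson | 2
Henry Williams | 2
Olivia Davis | 2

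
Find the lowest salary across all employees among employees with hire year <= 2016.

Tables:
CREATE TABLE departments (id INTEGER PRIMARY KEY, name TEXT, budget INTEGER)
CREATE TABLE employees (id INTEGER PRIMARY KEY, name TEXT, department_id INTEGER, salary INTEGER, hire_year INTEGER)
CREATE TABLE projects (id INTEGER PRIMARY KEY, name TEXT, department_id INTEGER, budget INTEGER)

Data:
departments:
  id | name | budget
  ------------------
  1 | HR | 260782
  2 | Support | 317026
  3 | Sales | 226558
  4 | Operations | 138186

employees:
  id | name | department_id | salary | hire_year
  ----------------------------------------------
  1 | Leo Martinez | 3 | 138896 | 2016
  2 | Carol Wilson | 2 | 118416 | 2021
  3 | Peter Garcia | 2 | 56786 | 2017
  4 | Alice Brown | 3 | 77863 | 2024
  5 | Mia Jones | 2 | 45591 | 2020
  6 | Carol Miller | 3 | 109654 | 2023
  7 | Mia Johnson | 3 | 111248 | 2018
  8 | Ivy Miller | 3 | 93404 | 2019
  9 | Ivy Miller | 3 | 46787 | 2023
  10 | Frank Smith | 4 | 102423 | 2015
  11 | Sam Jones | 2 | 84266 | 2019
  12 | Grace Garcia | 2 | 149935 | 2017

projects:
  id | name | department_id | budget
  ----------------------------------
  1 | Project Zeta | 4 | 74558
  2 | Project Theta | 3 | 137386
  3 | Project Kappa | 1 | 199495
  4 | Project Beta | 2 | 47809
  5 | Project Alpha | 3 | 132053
SELECT MIN(salary) FROM employees WHERE hire_year <= 2016

Execution result:
102423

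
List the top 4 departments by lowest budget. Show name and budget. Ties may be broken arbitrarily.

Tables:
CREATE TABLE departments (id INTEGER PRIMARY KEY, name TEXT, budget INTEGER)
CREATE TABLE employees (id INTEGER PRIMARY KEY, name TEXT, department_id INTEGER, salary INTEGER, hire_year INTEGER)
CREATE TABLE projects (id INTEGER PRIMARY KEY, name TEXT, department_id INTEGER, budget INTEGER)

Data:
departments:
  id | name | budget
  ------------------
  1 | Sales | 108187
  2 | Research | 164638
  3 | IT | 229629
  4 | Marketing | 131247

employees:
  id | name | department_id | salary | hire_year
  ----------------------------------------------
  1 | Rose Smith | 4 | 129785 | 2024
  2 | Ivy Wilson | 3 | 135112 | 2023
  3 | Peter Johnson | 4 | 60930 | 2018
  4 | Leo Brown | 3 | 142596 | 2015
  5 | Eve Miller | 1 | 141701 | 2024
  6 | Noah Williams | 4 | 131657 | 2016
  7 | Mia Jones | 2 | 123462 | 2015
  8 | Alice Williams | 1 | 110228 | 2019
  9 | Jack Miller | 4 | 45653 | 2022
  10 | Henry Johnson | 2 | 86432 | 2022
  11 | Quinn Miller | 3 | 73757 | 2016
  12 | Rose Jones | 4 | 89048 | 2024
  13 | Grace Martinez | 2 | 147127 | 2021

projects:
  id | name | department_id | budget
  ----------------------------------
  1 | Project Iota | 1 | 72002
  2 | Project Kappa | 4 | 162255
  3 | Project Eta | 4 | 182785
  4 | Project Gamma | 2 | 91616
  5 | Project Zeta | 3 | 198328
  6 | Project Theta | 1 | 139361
SELECT name, budget FROM departments ORDER BY budget ASC LIMIT 4

Execution result:
name | budget
Sales | 108187
Marketing | 131247
Research | 164638
IT | 229629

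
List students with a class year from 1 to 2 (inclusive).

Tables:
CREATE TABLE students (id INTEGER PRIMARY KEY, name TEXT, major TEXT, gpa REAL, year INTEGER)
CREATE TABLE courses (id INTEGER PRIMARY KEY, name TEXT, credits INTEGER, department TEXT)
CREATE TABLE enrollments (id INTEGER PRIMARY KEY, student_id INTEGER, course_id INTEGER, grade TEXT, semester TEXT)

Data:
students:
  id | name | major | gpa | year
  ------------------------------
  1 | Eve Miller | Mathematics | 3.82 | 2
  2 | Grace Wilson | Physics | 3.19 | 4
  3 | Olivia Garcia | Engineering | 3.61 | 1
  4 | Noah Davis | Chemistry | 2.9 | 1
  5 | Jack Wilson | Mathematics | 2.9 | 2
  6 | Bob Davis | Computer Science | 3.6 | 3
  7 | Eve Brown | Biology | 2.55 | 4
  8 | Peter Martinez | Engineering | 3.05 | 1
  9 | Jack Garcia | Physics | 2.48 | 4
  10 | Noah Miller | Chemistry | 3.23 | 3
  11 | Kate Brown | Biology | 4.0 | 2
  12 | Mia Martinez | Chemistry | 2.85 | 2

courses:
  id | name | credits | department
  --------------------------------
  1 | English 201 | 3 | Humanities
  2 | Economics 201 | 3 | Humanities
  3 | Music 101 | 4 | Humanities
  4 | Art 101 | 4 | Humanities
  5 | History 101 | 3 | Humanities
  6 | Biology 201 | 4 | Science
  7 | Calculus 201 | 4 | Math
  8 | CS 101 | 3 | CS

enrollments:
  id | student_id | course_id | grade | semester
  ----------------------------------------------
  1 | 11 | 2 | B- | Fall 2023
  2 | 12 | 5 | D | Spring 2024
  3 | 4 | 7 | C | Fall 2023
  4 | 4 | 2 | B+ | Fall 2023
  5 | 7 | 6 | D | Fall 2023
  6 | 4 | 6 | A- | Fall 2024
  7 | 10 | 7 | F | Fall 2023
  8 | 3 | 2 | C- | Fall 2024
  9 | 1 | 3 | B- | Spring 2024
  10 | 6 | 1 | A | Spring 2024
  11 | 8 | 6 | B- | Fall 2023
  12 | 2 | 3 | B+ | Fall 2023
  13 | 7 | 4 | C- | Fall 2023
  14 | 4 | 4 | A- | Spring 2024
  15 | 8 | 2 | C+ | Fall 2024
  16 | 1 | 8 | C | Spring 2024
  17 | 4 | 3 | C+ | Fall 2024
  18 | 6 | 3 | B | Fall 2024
SELECT name, year FROM students WHERE year BETWEEN 1 AND 2

Execution result:
name | year
Eve Miller | 2
Olivia Garcia | 1
Noah Davis | 1
Jack Wilson | 2
Peter Martinez | 1
Kate Brown | 2
Mia Martinez | 2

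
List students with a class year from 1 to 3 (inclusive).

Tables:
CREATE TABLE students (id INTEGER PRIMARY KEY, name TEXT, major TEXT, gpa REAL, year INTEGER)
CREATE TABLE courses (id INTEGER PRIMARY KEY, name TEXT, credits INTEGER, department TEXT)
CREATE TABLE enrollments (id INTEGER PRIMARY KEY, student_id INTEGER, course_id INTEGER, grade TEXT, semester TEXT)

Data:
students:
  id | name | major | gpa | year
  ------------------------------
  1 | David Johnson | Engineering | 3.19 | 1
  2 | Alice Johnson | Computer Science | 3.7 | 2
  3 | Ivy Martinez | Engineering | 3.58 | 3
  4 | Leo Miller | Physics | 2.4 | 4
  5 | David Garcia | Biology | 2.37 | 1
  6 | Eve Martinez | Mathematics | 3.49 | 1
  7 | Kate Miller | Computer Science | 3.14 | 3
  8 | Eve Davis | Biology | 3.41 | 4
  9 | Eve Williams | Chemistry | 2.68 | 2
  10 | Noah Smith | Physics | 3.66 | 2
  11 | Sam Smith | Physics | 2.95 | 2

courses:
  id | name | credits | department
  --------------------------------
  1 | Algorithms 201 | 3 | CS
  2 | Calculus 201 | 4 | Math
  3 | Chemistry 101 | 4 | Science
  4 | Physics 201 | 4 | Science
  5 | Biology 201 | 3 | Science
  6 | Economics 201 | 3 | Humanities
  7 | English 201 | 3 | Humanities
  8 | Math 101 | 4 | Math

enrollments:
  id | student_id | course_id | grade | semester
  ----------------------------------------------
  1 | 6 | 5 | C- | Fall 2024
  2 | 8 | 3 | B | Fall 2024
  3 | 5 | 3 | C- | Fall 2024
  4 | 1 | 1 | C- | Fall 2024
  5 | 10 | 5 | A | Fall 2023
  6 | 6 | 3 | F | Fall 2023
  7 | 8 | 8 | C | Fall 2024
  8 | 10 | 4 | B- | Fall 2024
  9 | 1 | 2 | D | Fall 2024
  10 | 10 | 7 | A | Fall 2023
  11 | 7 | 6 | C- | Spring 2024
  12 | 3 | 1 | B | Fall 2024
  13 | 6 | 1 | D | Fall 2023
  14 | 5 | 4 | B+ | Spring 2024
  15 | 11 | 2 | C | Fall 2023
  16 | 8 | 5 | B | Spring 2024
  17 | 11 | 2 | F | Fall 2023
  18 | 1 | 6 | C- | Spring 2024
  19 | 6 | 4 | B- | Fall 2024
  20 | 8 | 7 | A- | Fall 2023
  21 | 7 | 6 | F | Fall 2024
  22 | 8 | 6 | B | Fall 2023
SELECT name, year FROM students WHERE year BETWEEN 1 AND 3

Execution result:
name | year
David Johnson | 1
Alice Johnson | 2
Ivy Martinez | 3
David Garcia | 1
Eve Martinez | 1
Kate Miller | 3
Eve Williams | 2
Noah Smith | 2
Sam Smith | 2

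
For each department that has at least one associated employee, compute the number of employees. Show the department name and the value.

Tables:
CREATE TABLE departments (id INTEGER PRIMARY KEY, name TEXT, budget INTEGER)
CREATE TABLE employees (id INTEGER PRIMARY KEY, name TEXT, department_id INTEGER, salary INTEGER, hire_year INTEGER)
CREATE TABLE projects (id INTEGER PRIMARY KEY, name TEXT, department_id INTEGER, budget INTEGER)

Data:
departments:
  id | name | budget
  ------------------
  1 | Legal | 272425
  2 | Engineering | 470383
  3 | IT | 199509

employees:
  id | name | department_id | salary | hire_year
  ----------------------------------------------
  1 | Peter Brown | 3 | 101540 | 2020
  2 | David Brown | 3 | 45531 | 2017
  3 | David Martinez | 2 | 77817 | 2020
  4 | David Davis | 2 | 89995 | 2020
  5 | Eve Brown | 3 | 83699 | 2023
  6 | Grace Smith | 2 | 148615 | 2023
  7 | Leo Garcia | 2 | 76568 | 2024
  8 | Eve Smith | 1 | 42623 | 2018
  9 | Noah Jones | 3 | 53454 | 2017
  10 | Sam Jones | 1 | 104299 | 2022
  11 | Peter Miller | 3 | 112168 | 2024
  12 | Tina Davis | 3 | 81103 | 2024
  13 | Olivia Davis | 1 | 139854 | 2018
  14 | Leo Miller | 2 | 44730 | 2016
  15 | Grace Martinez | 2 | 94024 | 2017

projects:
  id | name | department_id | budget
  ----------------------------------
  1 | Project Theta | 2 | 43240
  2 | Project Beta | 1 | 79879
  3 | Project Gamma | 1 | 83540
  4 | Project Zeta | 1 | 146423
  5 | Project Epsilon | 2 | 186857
SELECT p.name, COUNT(*) AS n FROM employees c JOIN departments p ON c.department_id = p.id GROUP BY p.id, p.name

Execution result:
name | n
Legal | 3
Engineering | 6
IT | 6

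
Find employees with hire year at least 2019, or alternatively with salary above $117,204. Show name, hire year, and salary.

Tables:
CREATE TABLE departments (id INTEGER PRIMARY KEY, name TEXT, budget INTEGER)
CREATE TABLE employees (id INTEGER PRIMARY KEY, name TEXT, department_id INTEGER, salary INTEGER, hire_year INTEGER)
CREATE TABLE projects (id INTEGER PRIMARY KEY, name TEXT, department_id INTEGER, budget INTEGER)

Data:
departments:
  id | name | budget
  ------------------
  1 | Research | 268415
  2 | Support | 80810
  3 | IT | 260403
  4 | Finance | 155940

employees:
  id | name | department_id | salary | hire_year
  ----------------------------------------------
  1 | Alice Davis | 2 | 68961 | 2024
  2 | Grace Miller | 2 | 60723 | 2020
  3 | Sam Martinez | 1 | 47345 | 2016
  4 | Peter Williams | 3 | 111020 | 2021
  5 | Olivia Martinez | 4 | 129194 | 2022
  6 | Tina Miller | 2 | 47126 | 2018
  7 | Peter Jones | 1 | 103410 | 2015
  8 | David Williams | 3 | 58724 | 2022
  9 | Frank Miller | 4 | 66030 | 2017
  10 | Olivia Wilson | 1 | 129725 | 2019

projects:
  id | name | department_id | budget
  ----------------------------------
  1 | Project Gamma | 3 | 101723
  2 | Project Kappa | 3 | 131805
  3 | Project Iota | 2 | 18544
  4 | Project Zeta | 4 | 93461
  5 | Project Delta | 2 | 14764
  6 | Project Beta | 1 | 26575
SELECT name, hire_year, salary FROM employees WHERE hire_year >= 2019 OR salary > 117204

Execution result:
name | hire_year | salary
Alice Davis | 2024 | 68961
Grace Miller | 2020 | 60723
Peter Williams | 2021 | 111020
Olivia Martinez | 2022 | 129194
David Williams | 2022 | 58724
Olivia Wilson | 2019 | 129725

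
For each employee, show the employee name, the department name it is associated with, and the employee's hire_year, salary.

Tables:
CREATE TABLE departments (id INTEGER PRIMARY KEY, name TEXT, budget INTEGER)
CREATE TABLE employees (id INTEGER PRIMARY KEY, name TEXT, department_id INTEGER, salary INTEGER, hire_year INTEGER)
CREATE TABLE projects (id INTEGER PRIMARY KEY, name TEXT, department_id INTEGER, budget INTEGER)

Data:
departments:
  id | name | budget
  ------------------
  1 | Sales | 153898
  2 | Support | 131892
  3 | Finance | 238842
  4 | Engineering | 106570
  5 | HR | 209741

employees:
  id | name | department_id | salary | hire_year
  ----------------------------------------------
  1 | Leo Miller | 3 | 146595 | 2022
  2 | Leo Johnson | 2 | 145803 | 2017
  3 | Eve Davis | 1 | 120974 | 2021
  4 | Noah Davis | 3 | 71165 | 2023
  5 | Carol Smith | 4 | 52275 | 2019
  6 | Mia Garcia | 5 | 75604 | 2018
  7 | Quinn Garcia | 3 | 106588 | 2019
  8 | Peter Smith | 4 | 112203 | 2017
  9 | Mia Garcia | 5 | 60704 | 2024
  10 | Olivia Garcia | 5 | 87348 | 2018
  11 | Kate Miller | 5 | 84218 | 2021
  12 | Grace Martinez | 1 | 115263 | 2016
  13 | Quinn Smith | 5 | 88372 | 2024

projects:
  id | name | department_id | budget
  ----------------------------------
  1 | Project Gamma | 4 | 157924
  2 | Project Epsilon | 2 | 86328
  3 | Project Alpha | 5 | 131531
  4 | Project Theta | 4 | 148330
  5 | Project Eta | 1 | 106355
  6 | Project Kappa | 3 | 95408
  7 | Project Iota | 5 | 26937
SELECT c.name, p.name AS department, c.hire_year, c.salary FROM employees c JOIN departments p ON c.department_id = p.id

Execution result:
name | department | hire_year | salary
Leo Miller | Finance | 2022 | 146595
Leo Johnson | Support | 2017 | 145803
Eve Davis | Sales | 2021 | 120974
Noah Davis | Finance | 2023 | 71165
Carol Smith | Engineering | 2019 | 52275
Mia Garcia | HR | 2018 | 75604
Quinn Garcia | Finance | 2019 | 106588
Peter Smith | Engineering | 2017 | 112203
Mia Garcia | HR | 2024 | 60704
Olivia Garcia | HR | 2018 | 87348
Kate Miller | HR | 2021 | 84218
Grace Martinez | Sales | 2016 | 115263
Quinn Smith | HR | 2024 | 88372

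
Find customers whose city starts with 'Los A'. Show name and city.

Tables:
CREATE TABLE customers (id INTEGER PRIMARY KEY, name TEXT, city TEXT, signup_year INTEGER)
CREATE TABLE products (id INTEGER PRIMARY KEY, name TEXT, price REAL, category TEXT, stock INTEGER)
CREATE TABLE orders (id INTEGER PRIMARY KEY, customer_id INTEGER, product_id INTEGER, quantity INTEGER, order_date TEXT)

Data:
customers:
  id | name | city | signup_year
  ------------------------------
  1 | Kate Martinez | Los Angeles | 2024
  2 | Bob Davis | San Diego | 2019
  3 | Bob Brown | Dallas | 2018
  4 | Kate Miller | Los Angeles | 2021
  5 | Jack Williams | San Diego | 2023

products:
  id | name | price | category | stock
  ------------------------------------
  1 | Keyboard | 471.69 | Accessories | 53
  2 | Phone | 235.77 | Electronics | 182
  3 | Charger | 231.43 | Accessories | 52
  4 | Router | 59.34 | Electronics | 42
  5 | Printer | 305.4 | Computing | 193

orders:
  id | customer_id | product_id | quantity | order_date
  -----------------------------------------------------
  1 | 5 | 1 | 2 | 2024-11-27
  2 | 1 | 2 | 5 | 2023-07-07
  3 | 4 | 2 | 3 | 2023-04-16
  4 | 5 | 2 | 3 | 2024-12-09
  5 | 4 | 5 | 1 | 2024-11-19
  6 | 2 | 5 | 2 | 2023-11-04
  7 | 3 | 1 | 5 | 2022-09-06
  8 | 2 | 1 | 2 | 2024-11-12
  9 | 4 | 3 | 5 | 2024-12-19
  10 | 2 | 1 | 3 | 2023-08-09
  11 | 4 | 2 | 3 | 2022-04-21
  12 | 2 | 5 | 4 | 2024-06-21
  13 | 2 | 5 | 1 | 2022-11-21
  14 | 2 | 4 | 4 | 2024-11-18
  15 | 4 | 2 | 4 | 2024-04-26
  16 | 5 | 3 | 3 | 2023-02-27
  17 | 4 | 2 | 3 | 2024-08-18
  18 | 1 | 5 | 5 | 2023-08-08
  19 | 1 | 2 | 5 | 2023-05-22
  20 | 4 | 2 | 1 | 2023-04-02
SELECT name, city FROM customers WHERE city LIKE 'Los A%'

Execution result:
name | city
Kate Martinez | Los Angeles
Kate Miller | Los Angeles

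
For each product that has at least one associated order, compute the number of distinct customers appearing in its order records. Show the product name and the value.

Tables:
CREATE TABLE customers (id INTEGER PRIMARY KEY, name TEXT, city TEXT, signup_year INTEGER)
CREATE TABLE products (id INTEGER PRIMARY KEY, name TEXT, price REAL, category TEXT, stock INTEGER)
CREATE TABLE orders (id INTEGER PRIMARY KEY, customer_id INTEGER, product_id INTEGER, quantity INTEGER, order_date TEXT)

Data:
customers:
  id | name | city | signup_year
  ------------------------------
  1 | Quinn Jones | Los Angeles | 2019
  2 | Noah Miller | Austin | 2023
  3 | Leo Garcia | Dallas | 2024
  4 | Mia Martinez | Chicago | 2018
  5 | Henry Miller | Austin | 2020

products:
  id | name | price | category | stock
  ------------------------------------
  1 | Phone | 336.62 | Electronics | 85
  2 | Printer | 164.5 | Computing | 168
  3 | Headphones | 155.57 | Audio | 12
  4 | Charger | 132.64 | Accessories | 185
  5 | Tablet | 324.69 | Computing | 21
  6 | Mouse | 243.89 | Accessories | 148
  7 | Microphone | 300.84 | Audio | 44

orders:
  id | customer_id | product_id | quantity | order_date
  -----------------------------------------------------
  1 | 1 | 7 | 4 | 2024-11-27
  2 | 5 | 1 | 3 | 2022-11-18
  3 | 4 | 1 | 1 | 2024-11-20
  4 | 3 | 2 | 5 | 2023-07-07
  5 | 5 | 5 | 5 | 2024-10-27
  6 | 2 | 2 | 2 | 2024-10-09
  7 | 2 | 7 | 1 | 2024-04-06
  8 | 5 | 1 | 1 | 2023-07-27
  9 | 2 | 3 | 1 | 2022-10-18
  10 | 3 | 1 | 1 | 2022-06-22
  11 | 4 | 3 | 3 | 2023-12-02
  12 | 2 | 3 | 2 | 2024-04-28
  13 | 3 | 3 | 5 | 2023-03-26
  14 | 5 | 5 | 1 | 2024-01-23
SELECT p.name, COUNT(DISTINCT c.customer_id) AS distinct_customer_count FROM orders c JOIN products p ON c.product_id = p.id GROUP BY p.id, p.name

Execution result:
name | distinct_customer_count
Phone | 3
Printer | 2
Headphones | 3
Tablet | 1
Microphone | 2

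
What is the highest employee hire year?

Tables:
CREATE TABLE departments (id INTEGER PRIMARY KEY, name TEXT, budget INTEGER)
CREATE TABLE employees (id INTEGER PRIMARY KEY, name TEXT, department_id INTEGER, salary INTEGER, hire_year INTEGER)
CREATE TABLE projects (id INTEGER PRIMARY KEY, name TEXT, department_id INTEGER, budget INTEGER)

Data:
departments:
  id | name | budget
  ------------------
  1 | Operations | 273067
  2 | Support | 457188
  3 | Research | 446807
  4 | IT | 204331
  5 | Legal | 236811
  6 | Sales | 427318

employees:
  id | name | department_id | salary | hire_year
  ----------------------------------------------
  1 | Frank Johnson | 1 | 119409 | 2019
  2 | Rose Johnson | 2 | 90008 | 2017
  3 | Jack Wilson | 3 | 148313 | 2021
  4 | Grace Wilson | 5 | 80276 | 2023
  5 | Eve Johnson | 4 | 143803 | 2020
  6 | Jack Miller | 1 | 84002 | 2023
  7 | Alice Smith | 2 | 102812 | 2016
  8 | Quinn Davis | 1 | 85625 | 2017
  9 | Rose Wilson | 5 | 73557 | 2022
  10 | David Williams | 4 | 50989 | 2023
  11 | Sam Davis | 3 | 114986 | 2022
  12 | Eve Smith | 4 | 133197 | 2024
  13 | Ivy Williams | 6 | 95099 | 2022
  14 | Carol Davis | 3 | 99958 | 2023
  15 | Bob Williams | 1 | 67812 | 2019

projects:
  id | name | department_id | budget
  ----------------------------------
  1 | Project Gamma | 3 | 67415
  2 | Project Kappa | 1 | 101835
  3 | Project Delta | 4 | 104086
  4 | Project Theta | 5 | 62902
SELECT MAX(hire_year) FROM employees

Execution result:
2024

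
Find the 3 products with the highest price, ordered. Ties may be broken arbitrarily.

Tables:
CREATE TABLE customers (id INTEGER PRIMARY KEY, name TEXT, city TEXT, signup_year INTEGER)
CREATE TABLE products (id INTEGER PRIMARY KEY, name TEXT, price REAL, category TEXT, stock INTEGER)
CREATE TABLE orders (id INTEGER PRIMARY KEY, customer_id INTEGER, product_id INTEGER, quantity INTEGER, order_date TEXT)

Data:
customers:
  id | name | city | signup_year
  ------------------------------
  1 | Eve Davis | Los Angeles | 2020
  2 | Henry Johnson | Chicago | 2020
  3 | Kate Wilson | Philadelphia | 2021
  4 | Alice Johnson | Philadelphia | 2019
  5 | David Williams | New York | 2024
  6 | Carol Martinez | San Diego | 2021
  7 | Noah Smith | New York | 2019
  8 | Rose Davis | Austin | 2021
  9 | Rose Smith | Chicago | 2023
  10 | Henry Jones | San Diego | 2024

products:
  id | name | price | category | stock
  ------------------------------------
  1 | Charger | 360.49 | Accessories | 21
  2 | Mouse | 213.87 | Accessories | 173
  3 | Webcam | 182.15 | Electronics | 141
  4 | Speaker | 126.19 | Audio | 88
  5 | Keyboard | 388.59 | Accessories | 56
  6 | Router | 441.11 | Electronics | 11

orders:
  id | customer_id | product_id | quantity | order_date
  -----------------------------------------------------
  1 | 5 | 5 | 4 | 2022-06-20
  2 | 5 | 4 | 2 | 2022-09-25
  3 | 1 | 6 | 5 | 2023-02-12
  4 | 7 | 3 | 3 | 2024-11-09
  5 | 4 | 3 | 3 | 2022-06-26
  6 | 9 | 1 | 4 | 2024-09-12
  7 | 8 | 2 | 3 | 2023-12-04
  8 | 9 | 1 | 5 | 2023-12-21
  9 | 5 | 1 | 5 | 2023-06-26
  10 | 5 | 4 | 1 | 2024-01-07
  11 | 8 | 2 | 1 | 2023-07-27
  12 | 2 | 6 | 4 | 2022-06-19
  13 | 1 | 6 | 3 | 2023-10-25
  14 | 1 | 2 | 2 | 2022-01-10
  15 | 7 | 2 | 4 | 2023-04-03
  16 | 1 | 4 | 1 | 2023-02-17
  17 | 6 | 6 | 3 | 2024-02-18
SELECT name, price FROM products ORDER BY price DESC LIMIT 3

Execution result:
name | price
Router | 441.11
Keyboard | 388.59
Charger | 360.49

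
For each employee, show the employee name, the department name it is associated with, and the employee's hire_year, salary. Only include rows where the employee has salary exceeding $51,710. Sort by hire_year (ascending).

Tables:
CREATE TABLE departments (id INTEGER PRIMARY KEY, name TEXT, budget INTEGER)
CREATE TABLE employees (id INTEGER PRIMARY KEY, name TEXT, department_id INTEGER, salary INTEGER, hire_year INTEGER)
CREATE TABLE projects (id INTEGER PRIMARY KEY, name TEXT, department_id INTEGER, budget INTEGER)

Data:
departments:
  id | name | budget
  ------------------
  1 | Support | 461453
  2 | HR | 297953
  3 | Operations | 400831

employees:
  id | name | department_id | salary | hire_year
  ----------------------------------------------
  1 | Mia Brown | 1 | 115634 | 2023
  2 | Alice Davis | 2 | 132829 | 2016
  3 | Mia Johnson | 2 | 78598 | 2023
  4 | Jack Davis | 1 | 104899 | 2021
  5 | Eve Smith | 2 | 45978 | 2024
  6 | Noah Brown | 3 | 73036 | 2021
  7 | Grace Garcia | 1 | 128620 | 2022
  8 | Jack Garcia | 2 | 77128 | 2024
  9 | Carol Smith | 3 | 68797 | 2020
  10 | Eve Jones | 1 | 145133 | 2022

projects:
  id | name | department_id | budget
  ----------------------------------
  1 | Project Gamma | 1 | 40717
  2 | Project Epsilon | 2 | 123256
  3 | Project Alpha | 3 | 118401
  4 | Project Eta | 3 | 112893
SELECT c.name, p.name AS department, c.hire_year, c.salary FROM employees c JOIN departments p ON c.department_id = p.id WHERE c.salary > 51710 ORDER BY c.hire_year ASC

Execution result:
name | department | hire_year | salary
Alice Davis | HR | 2016 | 132829
Carol Smith | Operations | 2020 | 68797
Jack Davis | Support | 2021 | 104899
Noah Brown | Operations | 2021 | 73036
Grace Garcia | Support | 2022 | 128620
Eve Jones | Support | 2022 | 145133
Mia Brown | Support | 2023 | 115634
Mia Johnson | HR | 2023 | 78598
Jack Garcia | HR | 2024 | 77128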